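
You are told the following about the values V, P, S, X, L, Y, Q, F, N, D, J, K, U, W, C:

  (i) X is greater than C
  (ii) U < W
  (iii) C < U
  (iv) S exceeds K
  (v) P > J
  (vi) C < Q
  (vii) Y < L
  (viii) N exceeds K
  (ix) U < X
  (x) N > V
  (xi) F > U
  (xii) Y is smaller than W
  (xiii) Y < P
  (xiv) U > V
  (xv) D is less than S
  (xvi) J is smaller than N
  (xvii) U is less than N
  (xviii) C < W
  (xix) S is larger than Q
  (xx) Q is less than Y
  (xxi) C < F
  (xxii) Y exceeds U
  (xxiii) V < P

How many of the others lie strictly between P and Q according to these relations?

The relations place Q below P. An element lies strictly between them when it is forced above Q and also forced below P.
Above Q: {S, Y, L, W}. Below P: {V, C, U, J, Y}.
Intersection: {Y} — 1.

1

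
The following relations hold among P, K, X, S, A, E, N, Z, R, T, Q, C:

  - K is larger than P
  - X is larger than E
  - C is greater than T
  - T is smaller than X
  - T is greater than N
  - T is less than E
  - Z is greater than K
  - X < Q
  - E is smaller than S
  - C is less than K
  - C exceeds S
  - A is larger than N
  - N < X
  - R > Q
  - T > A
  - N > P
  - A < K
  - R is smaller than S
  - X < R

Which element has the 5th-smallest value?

E

The consecutive relations fix a unique order: P < N < A < T < E < X < Q < R < S < C < K < Z.
The 5th smallest is E.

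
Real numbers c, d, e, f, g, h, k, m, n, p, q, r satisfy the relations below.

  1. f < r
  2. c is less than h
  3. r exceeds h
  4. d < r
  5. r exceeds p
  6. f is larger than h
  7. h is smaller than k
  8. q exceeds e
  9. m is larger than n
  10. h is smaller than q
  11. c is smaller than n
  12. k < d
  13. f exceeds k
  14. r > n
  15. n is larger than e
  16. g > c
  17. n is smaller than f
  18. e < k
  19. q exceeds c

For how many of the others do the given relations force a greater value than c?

9

The elements the relations force above c are h, q, n, k, d, m, f, g, r — no chain reaches any other.
That is 9.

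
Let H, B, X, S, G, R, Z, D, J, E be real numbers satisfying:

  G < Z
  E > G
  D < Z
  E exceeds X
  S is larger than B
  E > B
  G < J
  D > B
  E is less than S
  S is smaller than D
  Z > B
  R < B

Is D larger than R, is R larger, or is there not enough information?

Following the relations from R: R < B < E < S < D.
So D is larger.

D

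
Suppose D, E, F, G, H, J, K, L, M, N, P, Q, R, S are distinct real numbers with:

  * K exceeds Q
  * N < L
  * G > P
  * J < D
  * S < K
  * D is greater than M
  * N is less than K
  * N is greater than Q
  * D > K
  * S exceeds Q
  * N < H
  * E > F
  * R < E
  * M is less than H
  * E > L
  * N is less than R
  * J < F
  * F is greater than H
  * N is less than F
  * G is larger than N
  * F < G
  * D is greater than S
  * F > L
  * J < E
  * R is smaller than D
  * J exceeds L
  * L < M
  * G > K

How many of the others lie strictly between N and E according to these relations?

6

The relations place N below E. An element lies strictly between them when it is forced above N and also forced below E.
Above N: {L, J, M, H, F, K, R, D, G}. Below E: {Q, L, J, M, H, F, R}.
Intersection: {L, J, M, H, F, R} — 6.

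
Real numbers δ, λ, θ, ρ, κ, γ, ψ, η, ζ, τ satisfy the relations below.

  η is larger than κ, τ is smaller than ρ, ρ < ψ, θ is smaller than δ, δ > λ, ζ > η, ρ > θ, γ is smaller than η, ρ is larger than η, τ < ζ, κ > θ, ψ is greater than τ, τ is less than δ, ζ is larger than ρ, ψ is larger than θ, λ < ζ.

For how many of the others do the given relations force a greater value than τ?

From τ the given relations immediately reach δ, ρ, ζ, ψ.
Nothing else is reachable above τ; 4 in all.

4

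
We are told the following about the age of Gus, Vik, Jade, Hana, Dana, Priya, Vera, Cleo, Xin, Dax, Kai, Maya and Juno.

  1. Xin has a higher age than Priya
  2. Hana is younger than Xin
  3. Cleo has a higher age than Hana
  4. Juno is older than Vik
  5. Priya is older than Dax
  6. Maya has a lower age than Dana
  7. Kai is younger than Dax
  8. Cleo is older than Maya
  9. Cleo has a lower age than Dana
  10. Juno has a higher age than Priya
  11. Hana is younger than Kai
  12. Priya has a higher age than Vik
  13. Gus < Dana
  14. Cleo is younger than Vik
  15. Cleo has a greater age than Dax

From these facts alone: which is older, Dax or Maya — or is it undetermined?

undetermined

Following every chain through Maya: above Maya we get Cleo, Vik, Priya, Juno, Dana, Xin.
Dax is not reached, and no chain runs the other way from Dax to Maya.
So the given relations leave the order of Maya and Dax undetermined.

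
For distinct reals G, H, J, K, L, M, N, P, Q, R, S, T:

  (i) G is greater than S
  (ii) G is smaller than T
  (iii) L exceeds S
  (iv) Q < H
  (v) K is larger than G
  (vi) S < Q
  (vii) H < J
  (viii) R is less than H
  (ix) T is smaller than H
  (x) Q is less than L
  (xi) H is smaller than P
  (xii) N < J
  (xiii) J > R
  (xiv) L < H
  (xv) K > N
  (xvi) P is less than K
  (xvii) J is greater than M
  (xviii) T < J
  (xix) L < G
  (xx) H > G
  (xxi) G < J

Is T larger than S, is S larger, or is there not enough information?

T

Link the given pairs in sequence: S < Q; Q < L; L < G; G < T.
Chaining these gives S < Q < L < G < T.
So T is larger.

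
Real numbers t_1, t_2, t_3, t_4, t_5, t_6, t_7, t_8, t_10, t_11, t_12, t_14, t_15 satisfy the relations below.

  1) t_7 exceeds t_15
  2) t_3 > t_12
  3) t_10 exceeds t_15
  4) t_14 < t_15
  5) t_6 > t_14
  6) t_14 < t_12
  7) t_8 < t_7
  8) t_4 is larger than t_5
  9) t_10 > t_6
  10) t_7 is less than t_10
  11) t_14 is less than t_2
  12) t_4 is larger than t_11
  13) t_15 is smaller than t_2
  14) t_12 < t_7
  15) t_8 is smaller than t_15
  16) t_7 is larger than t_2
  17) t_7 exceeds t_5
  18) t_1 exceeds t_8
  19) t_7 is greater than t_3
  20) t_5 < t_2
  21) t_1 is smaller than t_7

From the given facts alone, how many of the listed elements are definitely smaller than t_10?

From t_10 the given relations immediately reach t_15, t_7, t_6.
From those, t_14, t_8, t_5, t_12, t_3, t_1, t_2 — 10 in total.
No other element is forced below t_10 by the given relations, so the count is 10.

10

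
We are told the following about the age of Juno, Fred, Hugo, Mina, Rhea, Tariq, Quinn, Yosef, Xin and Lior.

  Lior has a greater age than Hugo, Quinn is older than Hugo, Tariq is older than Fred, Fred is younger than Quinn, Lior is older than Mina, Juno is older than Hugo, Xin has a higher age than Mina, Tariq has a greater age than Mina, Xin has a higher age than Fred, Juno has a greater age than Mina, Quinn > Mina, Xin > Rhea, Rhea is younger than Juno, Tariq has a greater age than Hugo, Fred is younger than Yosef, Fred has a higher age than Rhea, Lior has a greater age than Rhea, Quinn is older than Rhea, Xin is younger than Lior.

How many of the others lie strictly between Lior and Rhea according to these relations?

Chaining upward from Rhea reaches: Juno, Fred, Xin, Tariq, Quinn, Yosef.
Chaining downward from Lior reaches: Hugo, Mina, Fred, Xin.
Strictly between Rhea and Lior are those in both lists: Fred, Xin — 2 elements.

2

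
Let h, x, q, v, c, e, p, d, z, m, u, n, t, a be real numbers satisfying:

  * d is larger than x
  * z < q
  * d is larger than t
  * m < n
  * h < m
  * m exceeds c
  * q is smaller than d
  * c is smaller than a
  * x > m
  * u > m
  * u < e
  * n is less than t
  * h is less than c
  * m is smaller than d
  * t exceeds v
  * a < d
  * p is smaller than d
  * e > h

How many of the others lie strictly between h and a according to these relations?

Chaining upward from h reaches: c, m, n, u, e, x, t, d.
Chaining downward from a reaches: c.
Strictly between h and a are those in both lists: c — 1 element.

1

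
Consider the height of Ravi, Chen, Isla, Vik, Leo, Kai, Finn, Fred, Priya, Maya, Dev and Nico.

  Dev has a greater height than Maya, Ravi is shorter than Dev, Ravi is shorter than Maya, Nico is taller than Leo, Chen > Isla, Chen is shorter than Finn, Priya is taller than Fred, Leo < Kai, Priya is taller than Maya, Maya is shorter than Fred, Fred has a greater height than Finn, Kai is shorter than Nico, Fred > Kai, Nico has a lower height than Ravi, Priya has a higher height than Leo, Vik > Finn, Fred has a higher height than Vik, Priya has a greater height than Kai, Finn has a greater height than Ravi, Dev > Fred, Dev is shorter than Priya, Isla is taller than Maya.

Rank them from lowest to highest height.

Leo < Kai < Nico < Ravi < Maya < Isla < Chen < Finn < Vik < Fred < Dev < Priya

Nothing is placed below Leo, so it is least; from there Leo < Kai; Kai < Nico; Nico < Ravi; Ravi < Maya; Maya < Isla; Isla < Chen; Chen < Finn; Finn < Vik; Vik < Fred; Fred < Dev; Dev < Priya, each given directly.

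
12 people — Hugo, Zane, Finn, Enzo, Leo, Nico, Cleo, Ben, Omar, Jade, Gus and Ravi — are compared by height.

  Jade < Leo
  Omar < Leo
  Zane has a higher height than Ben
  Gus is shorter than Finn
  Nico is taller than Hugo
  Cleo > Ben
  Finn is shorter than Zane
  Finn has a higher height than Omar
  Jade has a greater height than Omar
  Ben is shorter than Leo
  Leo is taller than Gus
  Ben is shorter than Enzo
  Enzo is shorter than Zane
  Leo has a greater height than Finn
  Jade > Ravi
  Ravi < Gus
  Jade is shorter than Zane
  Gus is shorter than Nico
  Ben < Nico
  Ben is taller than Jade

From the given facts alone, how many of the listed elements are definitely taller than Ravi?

From Ravi the given relations immediately reach Gus, Jade.
From those, Finn, Ben, Leo, Zane, Nico — 7 in total.
From those, Enzo, Cleo — 9 in total.
Nothing else is reachable above Ravi; 9 in all.

9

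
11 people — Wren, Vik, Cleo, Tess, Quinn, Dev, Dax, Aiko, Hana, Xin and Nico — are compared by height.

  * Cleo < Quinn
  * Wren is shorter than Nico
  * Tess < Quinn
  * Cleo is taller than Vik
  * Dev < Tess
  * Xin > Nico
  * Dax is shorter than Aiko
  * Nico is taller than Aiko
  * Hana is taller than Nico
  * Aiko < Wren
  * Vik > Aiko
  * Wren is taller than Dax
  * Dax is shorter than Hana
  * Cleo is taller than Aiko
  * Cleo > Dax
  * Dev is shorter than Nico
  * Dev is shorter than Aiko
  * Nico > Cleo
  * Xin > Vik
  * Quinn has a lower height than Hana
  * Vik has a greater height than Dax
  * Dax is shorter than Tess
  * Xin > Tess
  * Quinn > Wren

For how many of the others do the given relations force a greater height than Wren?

4

Directly above Wren: Nico, Quinn.
One step further: Xin, Hana (4 so far).
No other element is forced above Wren by the given relations, so the count is 4.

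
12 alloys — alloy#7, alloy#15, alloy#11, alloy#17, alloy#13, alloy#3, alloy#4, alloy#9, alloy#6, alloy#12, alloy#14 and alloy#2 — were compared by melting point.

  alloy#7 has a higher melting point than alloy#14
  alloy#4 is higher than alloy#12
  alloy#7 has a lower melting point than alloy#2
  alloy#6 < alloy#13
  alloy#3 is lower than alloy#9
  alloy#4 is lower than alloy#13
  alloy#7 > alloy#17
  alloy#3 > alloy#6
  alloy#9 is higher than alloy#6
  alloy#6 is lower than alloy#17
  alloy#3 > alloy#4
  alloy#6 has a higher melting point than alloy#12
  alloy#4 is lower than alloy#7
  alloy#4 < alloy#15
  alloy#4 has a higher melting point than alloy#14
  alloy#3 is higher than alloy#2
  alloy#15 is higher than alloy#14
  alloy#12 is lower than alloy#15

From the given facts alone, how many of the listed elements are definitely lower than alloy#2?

The elements the relations force below alloy#2 are alloy#14, alloy#12, alloy#6, alloy#17, alloy#4, alloy#7 — no chain reaches any other.
That is 6.

6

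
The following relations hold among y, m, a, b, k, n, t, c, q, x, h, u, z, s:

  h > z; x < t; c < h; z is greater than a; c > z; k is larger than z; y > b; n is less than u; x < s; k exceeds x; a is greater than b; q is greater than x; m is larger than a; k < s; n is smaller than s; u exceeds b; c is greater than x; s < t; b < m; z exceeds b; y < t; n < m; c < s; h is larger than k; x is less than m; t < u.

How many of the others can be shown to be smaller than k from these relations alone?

4

Directly below k: x, z.
One step further: b, a (4 so far).
Nothing else is reachable below k; 4 in all.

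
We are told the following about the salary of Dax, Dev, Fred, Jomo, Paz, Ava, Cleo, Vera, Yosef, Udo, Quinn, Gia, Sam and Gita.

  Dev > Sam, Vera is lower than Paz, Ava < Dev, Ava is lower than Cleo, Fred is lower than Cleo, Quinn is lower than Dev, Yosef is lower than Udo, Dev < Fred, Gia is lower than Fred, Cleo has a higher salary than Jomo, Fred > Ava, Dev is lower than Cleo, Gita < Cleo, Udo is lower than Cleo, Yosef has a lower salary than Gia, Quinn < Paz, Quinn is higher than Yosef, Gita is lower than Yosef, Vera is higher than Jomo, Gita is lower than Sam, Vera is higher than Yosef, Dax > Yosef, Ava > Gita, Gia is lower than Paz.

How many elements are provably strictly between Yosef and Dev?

1

Chaining upward from Yosef reaches: Vera, Quinn, Gia, Udo, Fred, Dax, Paz, Cleo.
Chaining downward from Dev reaches: Gita, Ava, Quinn, Sam.
Strictly between Yosef and Dev are those in both lists: Quinn — 1 element.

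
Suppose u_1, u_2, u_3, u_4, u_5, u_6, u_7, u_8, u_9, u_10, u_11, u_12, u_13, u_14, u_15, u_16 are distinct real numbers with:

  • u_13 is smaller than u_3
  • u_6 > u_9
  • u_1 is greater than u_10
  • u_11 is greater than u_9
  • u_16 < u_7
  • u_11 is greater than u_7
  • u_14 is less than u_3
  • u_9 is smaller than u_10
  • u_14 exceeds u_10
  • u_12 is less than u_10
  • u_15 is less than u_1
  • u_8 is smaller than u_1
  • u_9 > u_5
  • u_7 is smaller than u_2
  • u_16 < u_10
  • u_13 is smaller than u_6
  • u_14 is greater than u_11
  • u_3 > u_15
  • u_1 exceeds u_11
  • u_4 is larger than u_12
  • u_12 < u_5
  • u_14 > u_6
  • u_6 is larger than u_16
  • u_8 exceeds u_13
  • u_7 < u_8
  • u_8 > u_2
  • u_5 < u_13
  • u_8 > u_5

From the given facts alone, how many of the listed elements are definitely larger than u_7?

6

The elements the relations force above u_7 are u_11, u_2, u_8, u_14, u_1, u_3 — no chain reaches any other.
That is 6.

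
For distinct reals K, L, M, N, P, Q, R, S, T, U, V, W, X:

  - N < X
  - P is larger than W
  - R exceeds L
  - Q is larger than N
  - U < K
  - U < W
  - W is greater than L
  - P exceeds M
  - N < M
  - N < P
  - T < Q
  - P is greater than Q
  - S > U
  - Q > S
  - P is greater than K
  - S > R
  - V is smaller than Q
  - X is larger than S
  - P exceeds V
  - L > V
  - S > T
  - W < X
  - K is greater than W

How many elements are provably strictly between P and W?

The relations place W below P. An element lies strictly between them when it is forced above W and also forced below P.
Above W: {X, K}. Below P: {V, T, U, L, N, R, S, Q, K, M}.
Intersection: {K} — 1.

1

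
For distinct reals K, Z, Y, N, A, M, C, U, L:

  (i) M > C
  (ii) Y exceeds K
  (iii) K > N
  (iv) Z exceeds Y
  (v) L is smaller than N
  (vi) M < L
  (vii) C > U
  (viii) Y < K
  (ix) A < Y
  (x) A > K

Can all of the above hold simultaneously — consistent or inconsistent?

We have Y < K stated directly, yet also K < A < Y by chaining the others — so K < Y. Contradiction.

inconsistent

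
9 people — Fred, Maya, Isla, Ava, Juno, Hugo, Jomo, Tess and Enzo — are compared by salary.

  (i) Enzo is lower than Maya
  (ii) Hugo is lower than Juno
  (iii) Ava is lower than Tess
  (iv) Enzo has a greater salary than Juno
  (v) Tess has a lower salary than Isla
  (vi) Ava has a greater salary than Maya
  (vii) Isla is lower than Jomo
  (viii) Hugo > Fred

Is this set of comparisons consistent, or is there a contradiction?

consistent

The single ordering Fred < Hugo < Juno < Enzo < Maya < Ava < Tess < Isla < Jomo satisfies every listed relation, so no contradiction arises.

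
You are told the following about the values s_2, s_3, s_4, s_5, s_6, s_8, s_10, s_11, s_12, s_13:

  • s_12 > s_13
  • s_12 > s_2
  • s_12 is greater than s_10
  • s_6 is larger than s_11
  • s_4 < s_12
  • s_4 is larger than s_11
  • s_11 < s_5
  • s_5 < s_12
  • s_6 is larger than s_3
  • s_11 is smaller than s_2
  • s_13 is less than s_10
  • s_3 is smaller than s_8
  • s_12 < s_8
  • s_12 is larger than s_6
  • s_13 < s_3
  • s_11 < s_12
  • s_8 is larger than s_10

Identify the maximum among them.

Chaining downward from s_8: directly below it, s_3, s_10, s_12; then s_11, s_4, s_13, s_2, s_5, s_6.
That covers every other element, and nothing is given above s_8, so s_8 is the maximum.

s_8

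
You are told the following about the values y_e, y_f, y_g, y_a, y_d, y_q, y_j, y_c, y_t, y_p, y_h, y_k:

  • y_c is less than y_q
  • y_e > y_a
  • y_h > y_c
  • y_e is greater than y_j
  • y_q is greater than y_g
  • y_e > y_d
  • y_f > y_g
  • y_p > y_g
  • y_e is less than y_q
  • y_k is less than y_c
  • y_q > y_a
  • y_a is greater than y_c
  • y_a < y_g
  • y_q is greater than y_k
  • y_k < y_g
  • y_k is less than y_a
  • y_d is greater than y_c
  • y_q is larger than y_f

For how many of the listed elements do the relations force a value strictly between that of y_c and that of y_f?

2

The relations place y_c below y_f. An element lies strictly between them when it is forced above y_c and also forced below y_f.
Above y_c: {y_a, y_g, y_p, y_d, y_e, y_h, y_q}. Below y_f: {y_k, y_a, y_g}.
Intersection: {y_a, y_g} — 2.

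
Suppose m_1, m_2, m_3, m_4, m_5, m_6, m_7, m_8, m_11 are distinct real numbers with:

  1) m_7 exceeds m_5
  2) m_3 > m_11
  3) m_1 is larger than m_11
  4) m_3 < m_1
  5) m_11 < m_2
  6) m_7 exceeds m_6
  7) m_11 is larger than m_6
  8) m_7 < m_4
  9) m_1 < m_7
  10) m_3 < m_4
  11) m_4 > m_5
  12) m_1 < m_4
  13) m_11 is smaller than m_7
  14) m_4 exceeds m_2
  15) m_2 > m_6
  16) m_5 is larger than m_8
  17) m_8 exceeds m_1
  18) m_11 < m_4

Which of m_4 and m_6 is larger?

m_6 < m_11 and m_11 < m_3 give m_6 < m_3.
With m_3 < m_1: m_6 < m_11 < m_3 < m_1.
With m_1 < m_8: m_6 < m_11 < m_3 < m_1 < m_8.
Then m_8 < m_5 extends the chain to m_5.
With m_5 < m_4: m_6 < m_11 < m_3 < m_1 < m_8 < m_5 < m_4.
So m_6 < m_4; m_4 is the larger of the two.

m_4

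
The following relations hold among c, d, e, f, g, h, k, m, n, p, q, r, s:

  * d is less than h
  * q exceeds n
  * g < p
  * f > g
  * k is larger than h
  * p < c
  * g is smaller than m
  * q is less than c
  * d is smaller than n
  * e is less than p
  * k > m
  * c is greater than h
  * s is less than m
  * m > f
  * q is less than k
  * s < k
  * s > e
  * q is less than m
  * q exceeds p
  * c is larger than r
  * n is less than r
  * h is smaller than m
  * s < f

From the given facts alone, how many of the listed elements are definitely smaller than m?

Directly below m: s, g, f, q, h.
One step further: d, e, n, p (9 so far).
Nothing else is reachable below m; 9 in all.

9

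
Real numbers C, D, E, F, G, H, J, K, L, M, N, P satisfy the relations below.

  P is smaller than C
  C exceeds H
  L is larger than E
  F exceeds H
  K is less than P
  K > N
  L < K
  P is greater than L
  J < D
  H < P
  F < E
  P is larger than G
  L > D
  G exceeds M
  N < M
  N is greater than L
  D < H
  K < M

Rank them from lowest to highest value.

Each adjacent pair is fixed by a given relation: J < D; D < H; H < F; F < E; E < L; L < N; N < K; K < M; M < G; G < P; P < C. Chaining them end to end gives the full order.

J < D < H < F < E < L < N < K < M < G < P < C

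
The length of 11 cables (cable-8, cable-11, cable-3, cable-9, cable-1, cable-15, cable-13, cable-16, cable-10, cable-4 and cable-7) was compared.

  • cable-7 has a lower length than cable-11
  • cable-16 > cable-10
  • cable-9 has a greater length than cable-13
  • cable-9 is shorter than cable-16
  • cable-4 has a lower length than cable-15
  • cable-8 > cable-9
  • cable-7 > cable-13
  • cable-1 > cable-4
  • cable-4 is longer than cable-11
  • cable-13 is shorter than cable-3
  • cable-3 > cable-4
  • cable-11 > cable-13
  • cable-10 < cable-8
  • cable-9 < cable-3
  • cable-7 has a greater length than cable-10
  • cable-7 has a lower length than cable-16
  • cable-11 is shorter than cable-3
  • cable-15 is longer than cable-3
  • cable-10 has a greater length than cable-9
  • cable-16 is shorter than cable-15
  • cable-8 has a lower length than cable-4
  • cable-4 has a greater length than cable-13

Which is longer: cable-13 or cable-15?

cable-15

cable-13 < cable-9 < cable-10 < cable-7 < cable-11 < cable-3 < cable-15, by transitivity through cable-9, cable-10, cable-7, cable-11, cable-3.
So cable-13 < cable-15; cable-15 is the longer of the two.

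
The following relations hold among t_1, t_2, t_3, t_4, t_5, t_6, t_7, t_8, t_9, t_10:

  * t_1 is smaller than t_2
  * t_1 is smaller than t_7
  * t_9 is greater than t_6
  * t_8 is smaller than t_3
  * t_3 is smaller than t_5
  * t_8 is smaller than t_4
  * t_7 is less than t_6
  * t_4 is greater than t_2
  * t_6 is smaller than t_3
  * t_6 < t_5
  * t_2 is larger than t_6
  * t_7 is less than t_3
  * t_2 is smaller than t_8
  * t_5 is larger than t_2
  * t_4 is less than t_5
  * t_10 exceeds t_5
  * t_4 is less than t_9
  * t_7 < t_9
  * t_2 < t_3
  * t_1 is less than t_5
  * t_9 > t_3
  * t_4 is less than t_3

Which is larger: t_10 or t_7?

t_10

Chaining the given relations: t_7 < t_6 < t_2 < t_8 < t_4 < t_3 < t_5 < t_10.
So t_7 < t_10; t_10 is the larger of the two.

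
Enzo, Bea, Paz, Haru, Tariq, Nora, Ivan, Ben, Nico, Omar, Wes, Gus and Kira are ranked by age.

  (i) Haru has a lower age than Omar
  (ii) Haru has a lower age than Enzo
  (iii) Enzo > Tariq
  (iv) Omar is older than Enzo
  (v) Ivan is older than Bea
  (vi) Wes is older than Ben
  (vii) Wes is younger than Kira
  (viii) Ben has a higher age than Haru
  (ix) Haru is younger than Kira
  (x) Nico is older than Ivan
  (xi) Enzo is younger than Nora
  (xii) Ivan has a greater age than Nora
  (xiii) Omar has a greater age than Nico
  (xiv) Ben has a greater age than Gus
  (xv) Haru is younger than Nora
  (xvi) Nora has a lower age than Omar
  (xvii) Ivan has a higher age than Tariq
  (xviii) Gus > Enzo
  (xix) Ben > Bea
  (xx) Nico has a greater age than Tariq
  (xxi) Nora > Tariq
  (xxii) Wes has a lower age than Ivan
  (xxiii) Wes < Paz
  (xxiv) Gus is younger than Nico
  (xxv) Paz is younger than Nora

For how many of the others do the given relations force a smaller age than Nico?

10

The elements the relations force below Nico are Tariq, Haru, Enzo, Gus, Bea, Ben, Wes, Paz, Nora, Ivan — no chain reaches any other.
That is 10.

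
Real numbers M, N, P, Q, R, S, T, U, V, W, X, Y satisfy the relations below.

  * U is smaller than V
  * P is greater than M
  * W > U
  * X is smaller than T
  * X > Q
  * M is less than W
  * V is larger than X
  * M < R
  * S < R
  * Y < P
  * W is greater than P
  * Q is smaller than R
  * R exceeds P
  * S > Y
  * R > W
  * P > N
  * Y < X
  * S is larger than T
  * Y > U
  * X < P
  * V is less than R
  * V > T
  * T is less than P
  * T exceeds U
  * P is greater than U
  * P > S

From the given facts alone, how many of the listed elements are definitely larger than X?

6

From X the given relations immediately reach T, V, P.
From those, S, W, R — 6 in total.
No other element is forced above X by the given relations, so the count is 6.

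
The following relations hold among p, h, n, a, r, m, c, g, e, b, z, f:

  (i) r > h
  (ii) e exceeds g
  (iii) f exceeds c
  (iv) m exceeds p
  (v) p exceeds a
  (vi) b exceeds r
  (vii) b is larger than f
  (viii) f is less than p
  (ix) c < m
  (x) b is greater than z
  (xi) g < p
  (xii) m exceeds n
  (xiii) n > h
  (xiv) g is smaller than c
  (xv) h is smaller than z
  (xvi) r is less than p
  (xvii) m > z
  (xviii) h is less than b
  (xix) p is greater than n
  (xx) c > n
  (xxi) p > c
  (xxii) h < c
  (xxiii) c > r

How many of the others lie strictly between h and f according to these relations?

3

The relations place h below f. An element lies strictly between them when it is forced above h and also forced below f.
Above h: {n, r, c, z, p, b, m}. Below f: {g, n, r, c}.
Intersection: {n, r, c} — 3.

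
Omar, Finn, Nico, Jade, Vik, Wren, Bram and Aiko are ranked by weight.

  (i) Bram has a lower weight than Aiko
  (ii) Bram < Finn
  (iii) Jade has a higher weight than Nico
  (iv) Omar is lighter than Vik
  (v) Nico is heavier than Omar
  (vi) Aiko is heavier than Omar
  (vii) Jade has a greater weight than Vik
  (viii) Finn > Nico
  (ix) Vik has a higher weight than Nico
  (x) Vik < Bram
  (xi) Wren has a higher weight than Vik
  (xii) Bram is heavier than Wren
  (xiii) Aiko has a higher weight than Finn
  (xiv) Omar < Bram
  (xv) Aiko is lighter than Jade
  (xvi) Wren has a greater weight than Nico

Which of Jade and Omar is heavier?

Chaining the given relations: Omar < Nico < Vik < Wren < Bram < Finn < Aiko < Jade.
So Omar < Jade; Jade is the heavier of the two.

Jade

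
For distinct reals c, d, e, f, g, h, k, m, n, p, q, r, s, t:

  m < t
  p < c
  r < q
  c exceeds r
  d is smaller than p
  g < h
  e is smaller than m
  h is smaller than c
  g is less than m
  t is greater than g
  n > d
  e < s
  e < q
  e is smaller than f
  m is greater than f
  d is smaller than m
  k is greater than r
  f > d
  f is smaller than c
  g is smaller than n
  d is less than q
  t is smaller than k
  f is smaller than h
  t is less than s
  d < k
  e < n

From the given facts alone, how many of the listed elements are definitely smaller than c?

Directly below c: r, f, h, p.
One step further: g, e, d (7 so far).
No other element is forced below c by the given relations, so the count is 7.

7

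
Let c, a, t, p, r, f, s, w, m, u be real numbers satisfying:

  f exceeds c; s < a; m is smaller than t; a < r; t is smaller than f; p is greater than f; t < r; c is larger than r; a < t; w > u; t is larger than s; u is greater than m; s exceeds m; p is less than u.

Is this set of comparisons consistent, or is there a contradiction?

consistent

The single ordering m < s < a < t < r < c < f < p < u < w satisfies every listed relation, so no contradiction arises.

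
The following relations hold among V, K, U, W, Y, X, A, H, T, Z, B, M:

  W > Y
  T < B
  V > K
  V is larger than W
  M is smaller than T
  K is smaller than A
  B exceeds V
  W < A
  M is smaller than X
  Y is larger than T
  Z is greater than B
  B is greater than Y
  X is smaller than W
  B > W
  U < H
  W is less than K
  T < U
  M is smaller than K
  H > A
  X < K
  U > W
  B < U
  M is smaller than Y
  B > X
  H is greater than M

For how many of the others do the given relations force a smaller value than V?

From V the given relations immediately reach W, K.
From those, M, X, Y — 5 in total.
From those, T — 6 in total.
No other element is forced below V by the given relations, so the count is 6.

6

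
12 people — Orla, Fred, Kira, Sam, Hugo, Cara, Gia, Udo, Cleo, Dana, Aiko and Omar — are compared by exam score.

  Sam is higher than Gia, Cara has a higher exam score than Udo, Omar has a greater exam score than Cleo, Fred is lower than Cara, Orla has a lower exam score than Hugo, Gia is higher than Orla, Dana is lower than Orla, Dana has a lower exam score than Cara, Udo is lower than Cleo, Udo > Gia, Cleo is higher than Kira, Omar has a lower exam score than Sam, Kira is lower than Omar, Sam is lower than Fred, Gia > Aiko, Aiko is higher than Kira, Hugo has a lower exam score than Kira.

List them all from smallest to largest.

Each adjacent pair is fixed by a given relation: Dana < Orla; Orla < Hugo; Hugo < Kira; Kira < Aiko; Aiko < Gia; Gia < Udo; Udo < Cleo; Cleo < Omar; Omar < Sam; Sam < Fred; Fred < Cara. Chaining them end to end gives the full order.

Dana < Orla < Hugo < Kira < Aiko < Gia < Udo < Cleo < Omar < Sam < Fred < Cara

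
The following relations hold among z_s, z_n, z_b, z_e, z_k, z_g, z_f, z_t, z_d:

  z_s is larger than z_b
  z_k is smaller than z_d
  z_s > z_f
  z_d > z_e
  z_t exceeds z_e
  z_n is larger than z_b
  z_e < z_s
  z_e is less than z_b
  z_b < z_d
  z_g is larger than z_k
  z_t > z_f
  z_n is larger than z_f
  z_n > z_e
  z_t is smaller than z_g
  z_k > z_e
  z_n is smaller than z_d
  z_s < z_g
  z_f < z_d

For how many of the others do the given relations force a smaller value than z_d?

The elements the relations force below z_d are z_e, z_b, z_f, z_k, z_n — no chain reaches any other.
That is 5.

5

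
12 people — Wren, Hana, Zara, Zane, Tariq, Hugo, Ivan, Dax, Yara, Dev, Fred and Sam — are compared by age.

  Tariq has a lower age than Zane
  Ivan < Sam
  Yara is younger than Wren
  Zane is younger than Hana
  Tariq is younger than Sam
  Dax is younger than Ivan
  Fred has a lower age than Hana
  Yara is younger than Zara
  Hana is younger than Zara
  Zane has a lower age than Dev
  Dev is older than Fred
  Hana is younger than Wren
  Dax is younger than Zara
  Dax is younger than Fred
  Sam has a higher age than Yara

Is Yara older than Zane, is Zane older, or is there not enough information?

undetermined

Following every chain through Yara: above Yara we get Sam, Wren, Zara.
Zane is not reached, and no chain runs the other way from Zane to Yara.
So the given relations leave the order of Yara and Zane undetermined.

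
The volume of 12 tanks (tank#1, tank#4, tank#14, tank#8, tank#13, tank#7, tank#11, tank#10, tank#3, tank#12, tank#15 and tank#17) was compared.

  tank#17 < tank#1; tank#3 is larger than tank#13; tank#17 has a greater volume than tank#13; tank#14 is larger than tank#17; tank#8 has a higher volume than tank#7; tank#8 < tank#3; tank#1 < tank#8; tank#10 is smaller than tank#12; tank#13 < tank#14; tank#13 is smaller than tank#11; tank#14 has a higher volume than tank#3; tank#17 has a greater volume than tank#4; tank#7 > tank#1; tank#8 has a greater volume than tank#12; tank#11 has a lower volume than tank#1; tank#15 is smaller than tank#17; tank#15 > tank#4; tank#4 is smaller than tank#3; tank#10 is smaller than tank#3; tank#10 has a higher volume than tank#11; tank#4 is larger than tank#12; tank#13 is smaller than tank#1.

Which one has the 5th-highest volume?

tank#1

The consecutive relations fix a unique order: tank#13 < tank#11 < tank#10 < tank#12 < tank#4 < tank#15 < tank#17 < tank#1 < tank#7 < tank#8 < tank#3 < tank#14.
The 5th largest is tank#1.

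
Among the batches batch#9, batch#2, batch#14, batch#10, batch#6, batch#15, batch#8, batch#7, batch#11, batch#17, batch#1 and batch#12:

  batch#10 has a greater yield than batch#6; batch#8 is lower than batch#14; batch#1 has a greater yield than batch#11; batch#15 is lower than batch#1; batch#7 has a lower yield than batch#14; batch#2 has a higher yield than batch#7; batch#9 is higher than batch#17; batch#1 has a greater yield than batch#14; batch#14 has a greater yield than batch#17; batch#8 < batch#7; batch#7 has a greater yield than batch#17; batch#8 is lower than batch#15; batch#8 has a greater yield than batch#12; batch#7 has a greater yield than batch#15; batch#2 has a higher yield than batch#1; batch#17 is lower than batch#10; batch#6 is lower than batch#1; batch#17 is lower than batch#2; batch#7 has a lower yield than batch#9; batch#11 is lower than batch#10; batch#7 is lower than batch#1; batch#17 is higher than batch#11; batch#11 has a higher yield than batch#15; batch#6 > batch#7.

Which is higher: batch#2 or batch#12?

batch#2

batch#12 < batch#8 and batch#8 < batch#15 give batch#12 < batch#15.
With batch#15 < batch#11: batch#12 < batch#8 < batch#15 < batch#11.
With batch#11 < batch#17: batch#12 < batch#8 < batch#15 < batch#11 < batch#17.
Then batch#17 < batch#7 extends the chain to batch#7.
With batch#7 < batch#14: batch#12 < batch#8 < batch#15 < batch#11 < batch#17 < batch#7 < batch#14.
Then batch#14 < batch#1 extends the chain to batch#1.
With batch#1 < batch#2: batch#12 < batch#8 < batch#15 < batch#11 < batch#17 < batch#7 < batch#14 < batch#1 < batch#2.
So batch#12 < batch#2; batch#2 is the higher of the two.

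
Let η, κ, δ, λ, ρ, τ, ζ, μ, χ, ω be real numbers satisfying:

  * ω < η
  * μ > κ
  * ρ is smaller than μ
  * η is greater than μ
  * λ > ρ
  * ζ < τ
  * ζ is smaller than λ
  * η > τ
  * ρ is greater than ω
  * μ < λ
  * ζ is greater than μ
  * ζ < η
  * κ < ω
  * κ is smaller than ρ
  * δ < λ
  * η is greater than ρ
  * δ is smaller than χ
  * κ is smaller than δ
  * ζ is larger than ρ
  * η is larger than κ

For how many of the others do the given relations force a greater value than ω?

The elements the relations force above ω are ρ, μ, ζ, τ, η, λ — no chain reaches any other.
That is 6.

6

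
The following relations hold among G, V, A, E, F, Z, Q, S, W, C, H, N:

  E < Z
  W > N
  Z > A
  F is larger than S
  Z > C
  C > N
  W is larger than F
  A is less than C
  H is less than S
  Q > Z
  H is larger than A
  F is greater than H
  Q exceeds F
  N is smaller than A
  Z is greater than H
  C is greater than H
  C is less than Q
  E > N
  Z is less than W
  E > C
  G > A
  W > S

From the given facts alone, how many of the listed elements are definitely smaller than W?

From W the given relations immediately reach N, S, F, Z.
From those, A, H, C, E — 8 in total.
Nothing else is reachable below W; 8 in all.

8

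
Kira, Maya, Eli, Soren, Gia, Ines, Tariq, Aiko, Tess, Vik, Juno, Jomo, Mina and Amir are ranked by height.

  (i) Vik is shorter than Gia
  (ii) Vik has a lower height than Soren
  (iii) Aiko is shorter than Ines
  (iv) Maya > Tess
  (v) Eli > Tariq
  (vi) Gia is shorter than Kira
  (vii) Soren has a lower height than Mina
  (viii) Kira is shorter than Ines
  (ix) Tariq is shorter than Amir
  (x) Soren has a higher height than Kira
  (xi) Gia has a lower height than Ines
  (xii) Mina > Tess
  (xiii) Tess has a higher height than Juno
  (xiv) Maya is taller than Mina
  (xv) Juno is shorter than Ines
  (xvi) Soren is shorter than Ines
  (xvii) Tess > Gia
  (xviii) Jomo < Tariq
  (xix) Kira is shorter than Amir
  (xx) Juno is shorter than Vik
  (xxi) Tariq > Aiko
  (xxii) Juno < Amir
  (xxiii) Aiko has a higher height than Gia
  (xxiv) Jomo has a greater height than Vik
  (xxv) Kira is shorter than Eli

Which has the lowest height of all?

Chaining upward from Juno: directly above it, Vik, Tess, Ines, Amir; then Gia, Jomo, Soren, Mina, Maya; then Kira, Aiko, Tariq; then Eli.
That covers every other element, and nothing is given below Juno, so Juno is the lowest height.

Juno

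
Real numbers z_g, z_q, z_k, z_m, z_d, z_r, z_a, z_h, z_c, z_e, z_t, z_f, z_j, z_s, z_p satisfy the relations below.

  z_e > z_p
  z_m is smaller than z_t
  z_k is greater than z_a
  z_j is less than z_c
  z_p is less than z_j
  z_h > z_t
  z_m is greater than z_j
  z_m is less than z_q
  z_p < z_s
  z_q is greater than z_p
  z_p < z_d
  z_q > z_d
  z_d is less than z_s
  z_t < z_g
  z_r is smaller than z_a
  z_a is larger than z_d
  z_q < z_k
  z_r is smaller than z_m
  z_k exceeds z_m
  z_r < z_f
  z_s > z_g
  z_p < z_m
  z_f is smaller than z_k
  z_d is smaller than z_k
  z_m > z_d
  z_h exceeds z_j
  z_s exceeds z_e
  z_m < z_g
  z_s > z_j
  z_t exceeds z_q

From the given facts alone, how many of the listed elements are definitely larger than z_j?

Directly above z_j: z_m, z_c, z_s, z_h.
One step further: z_q, z_t, z_g, z_k (8 so far).
No other element is forced above z_j by the given relations, so the count is 8.

8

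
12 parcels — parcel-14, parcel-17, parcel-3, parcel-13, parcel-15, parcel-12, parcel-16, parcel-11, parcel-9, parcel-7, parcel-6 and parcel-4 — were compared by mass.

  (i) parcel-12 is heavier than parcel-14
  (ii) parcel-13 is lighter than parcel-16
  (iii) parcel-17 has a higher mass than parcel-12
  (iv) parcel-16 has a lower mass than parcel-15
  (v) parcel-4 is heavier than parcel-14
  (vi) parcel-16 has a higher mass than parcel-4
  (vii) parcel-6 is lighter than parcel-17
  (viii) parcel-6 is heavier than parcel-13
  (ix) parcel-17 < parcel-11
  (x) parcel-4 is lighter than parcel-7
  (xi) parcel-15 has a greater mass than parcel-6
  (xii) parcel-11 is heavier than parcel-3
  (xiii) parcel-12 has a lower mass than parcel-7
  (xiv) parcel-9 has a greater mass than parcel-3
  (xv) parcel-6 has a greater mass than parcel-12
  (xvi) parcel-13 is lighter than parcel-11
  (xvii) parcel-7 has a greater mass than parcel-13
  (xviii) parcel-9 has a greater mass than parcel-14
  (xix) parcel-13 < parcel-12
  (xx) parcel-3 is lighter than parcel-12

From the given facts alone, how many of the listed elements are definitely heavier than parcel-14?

The elements the relations force above parcel-14 are parcel-4, parcel-12, parcel-6, parcel-9, parcel-17, parcel-7, parcel-11, parcel-16, parcel-15 — no chain reaches any other.
That is 9.

9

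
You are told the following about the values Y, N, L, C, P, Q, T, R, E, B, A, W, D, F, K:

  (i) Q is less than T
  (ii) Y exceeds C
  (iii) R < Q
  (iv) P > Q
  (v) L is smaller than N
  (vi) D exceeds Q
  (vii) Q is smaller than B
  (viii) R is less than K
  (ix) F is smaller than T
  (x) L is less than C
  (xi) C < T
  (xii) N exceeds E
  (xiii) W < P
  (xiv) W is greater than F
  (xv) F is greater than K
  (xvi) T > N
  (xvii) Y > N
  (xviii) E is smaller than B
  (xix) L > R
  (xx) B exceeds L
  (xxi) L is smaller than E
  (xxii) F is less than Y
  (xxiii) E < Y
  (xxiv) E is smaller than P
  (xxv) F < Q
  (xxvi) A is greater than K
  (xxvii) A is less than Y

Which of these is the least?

R

Chaining upward from R: directly above it, L, K, Q; then C, E, F, N, B, P, T, A, D; then W, Y.
That covers every other element, and nothing is given below R, so R is the least.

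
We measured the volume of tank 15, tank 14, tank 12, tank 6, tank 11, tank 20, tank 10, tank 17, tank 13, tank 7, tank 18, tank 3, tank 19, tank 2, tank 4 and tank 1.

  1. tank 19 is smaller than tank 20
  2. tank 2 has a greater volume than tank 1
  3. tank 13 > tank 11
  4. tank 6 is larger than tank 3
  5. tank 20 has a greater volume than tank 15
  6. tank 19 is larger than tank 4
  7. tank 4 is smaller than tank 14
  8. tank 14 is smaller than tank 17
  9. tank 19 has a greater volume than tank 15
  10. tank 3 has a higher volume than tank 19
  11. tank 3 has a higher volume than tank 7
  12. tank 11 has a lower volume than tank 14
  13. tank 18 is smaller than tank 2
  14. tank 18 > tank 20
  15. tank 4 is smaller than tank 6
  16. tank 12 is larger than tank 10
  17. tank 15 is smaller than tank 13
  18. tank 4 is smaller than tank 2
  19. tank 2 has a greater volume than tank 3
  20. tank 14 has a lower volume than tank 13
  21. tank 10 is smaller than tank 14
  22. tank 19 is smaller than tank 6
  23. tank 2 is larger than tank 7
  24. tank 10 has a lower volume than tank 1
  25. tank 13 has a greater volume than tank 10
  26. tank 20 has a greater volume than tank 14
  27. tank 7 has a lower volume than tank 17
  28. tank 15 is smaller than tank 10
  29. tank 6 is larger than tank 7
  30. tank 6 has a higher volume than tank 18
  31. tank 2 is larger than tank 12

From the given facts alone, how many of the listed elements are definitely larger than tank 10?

9

The elements the relations force above tank 10 are tank 12, tank 1, tank 14, tank 20, tank 18, tank 17, tank 6, tank 13, tank 2 — no chain reaches any other.
That is 9.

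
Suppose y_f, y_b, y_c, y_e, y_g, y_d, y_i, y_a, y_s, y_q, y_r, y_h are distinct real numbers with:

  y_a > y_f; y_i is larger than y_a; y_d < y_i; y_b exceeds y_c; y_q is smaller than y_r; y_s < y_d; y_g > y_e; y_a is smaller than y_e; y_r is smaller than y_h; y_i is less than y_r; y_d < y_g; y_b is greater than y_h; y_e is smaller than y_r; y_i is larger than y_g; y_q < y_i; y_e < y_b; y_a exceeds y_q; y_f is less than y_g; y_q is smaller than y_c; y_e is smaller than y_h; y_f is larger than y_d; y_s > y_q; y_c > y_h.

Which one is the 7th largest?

The consecutive relations fix a unique order: y_q < y_s < y_d < y_f < y_a < y_e < y_g < y_i < y_r < y_h < y_c < y_b.
Counting 7 from the largest end gives y_e.

y_e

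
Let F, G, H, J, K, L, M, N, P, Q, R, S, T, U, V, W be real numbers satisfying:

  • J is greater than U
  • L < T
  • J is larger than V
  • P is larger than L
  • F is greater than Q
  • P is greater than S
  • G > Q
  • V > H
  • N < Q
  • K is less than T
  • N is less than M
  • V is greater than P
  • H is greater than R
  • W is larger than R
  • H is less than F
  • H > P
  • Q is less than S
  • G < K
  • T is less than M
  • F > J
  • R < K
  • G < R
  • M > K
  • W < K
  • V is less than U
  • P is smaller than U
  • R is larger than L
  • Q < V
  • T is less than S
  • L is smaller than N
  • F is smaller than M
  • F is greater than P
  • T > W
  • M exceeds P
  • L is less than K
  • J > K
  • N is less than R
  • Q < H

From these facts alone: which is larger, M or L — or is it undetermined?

L < N and N < Q give L < Q.
Then Q < G extends the chain to G.
Then G < R extends the chain to R.
With R < W: L < N < Q < G < R < W.
Then W < K extends the chain to K.
With K < T: L < N < Q < G < R < W < K < T.
With T < S: L < N < Q < G < R < W < K < T < S.
Then S < P extends the chain to P.
With P < H: L < N < Q < G < R < W < K < T < S < P < H.
Then H < V extends the chain to V.
Then V < U extends the chain to U.
With U < J: L < N < Q < G < R < W < K < T < S < P < H < V < U < J.
With J < F: L < N < Q < G < R < W < K < T < S < P < H < V < U < J < F.
With F < M: L < N < Q < G < R < W < K < T < S < P < H < V < U < J < F < M.
So M is larger.

M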